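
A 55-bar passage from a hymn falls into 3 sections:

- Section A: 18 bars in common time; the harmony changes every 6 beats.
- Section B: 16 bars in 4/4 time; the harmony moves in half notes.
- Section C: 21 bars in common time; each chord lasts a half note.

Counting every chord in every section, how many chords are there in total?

A: 18·4 = 72 beats, 72/6 = 12 chords.
B: 16·4 = 64 beats, 64/2 = 32 chords.
C: 21·4 = 84 beats, 84/2 = 42 chords.
Total: 12 + 32 + 42 = 86.

86 chords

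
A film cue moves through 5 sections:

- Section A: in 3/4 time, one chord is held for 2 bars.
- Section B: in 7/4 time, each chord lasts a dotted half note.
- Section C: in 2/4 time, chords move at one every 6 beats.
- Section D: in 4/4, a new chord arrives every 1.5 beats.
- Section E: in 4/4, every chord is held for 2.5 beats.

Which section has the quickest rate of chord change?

A: each chord is 6 beats in 3/4, so 0.5 per bar.
B: each chord is 3 beats in 7/4, so 7/3 per bar.
C: each chord is 6 beats in 2/4, so 1/3 per bar.
D: each chord is 1.5 beats in 4/4, so 8/3 per bar.
E: each chord is 2.5 beats in 4/4, so 1.6 per bar.
Fastest is D at 8/3 chords/bar.

Section D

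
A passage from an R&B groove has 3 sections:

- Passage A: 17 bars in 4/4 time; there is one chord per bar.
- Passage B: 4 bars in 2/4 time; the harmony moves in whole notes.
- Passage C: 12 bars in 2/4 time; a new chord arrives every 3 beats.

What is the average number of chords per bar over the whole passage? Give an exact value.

A: 17 × 4 = 68 beats ÷ 4 = 17 chords.
B: 4 × 2 = 8 beats ÷ 4 = 2 chords.
C: 12 × 2 = 24 beats ÷ 3 = 8 chords.
Overall: 27 chords over 33 bars → 27/33 = 9/11 chords per bar.

9/11 chords per bar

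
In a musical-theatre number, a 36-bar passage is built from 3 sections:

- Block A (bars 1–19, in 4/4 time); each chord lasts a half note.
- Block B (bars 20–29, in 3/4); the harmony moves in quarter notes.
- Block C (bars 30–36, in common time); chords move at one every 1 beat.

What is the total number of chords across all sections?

96 chords

A: 19·4 = 76 beats, 76/2 = 38 chords.
B: 10·3 = 30 beats, 30/1 = 30 chords.
C: 7·4 = 28 beats, 28/1 = 28 chords.
Total: 38 + 30 + 28 = 96.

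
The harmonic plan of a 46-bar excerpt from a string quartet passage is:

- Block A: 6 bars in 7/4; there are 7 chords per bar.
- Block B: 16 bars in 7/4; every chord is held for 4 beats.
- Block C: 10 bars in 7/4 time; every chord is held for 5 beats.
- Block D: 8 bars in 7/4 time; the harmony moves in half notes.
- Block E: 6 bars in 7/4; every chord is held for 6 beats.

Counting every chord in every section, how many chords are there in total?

A: 6·7 = 42 beats, 42/1 = 42 chords.
B: 16·7 = 112 beats, 112/4 = 28 chords.
C: 10·7 = 70 beats, 70/5 = 14 chords.
D: 8·7 = 56 beats, 56/2 = 28 chords.
E: 6·7 = 42 beats, 42/6 = 7 chords.
Total: 42 + 28 + 14 + 28 + 7 = 119.

119 chords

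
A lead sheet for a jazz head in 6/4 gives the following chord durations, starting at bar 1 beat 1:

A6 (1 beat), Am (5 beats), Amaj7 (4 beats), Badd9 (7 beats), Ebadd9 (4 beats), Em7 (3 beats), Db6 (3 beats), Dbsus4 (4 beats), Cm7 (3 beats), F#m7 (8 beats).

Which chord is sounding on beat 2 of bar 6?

Cm7

Beat 2 of bar 6 is beat (6−1)×6 + 2 = 32 overall.
Running totals: A6 ends at 1, Am ends at 6, Amaj7 ends at 10, Badd9 ends at 17, Ebadd9 ends at 21, Em7 ends at 24, Db6 ends at 27, Dbsus4 ends at 31, Cm7 ends at 34.
Beat 32 falls within Cm7.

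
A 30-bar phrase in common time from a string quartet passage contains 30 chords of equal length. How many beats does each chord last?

4 beats

30 bars × 4 beats/bar = 120 beats total.
120 beats ÷ 30 chords = 4 beats per chord.
(That is a whole note.)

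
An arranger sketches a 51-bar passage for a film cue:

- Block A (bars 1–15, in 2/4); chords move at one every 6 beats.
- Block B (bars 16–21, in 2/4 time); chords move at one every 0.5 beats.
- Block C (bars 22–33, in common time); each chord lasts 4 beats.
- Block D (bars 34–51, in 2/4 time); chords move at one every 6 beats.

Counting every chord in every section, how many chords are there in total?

A: 15·2 = 30 beats, 30/6 = 5 chords.
B: 6·2 = 12 beats, 12/0.5 = 24 chords.
C: 12·4 = 48 beats, 48/4 = 12 chords.
D: 18·2 = 36 beats, 36/6 = 6 chords.
Total: 5 + 24 + 12 + 6 = 47.

47 chords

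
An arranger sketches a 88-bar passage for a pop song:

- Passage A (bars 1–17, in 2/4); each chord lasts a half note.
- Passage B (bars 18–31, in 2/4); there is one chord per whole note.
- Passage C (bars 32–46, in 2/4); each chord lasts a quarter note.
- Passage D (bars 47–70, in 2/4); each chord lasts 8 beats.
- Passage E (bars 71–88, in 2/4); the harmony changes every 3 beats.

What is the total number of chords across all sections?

A: 17 bars × 2 beats = 34 beats; 2 beats/chord → 17 chords.
B: 14 bars × 2 beats = 28 beats; 4 beats/chord → 7 chords.
C: 15 bars × 2 beats = 30 beats; 1 beat/chord → 30 chords.
D: 24 bars × 2 beats = 48 beats; 8 beats/chord → 6 chords.
E: 18 bars × 2 beats = 36 beats; 3 beats/chord → 12 chords.
Total: 17 + 7 + 30 + 6 + 12 = 72.

72 chords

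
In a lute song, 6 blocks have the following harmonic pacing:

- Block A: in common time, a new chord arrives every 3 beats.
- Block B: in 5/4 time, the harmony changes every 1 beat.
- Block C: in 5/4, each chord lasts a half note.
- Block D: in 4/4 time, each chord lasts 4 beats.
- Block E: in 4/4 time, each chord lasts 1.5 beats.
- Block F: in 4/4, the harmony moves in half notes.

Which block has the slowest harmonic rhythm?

Block D

A: each chord is 3 beats in 4/4, so 4/3 per bar.
B: each chord is 1 beat in 5/4, so 5 per bar.
C: each chord is 2 beats in 5/4, so 2.5 per bar.
D: each chord is 4 beats in 4/4, so 1 per bar.
E: each chord is 1.5 beats in 4/4, so 8/3 per bar.
F: each chord is 2 beats in 4/4, so 2 per bar.
Slowest is D at 1 chords/bar.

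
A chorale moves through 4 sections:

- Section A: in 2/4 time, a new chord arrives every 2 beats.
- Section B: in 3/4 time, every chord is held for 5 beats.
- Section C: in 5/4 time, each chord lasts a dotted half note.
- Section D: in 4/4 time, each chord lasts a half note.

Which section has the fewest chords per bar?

A: 2 beats/bar ÷ 2 beats/chord = 1 chord/bar.
B: 3 beats/bar ÷ 5 beats/chord = 0.6 chords/bar.
C: 5 beats/bar ÷ 3 beats/chord = 5/3 chords/bar.
D: 4 beats/bar ÷ 2 beats/chord = 2 chords/bar.
Slowest is B at 0.6 chords/bar.

Section B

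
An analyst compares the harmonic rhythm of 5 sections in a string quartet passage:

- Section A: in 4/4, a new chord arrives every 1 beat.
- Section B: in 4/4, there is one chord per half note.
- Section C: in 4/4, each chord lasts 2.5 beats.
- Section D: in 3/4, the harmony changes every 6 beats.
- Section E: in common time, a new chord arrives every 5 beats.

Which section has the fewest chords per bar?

Section D

A: 4/1 = 4 chords/bar.
B: 4/2 = 2 chords/bar.
C: 4/2.5 = 1.6 chords/bar.
D: 3/6 = 0.5 chords/bar.
E: 4/5 = 0.8 chords/bar.
Slowest is D at 0.5 chords/bar.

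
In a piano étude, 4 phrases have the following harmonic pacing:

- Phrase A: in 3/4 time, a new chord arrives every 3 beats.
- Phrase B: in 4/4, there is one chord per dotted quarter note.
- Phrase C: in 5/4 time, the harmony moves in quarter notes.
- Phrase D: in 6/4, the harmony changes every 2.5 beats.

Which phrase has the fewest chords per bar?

Phrase A

A: each chord is 3 beats in 3/4, so 1 per bar.
B: each chord is 1.5 beats in 4/4, so 8/3 per bar.
C: each chord is 1 beat in 5/4, so 5 per bar.
D: each chord is 2.5 beats in 6/4, so 2.4 per bar.
Slowest is A at 1 chords/bar.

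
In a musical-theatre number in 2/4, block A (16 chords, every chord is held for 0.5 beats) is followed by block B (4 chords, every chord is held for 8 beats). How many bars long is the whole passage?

A: 16 × 0.5 = 8 beats = 4 bars.
B: 4 × 8 = 32 beats = 16 bars.
Total: 4 + 16 = 20 bars.

20 bars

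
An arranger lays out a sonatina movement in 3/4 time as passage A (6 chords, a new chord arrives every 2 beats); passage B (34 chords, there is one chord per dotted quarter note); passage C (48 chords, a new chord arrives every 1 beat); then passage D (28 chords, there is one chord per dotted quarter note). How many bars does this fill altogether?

A: 6 × 2 = 12 beats = 4 bars.
B: 34 × 1.5 = 51 beats = 17 bars.
C: 48 × 1 = 48 beats = 16 bars.
D: 28 × 1.5 = 42 beats = 14 bars.
Total: 4 + 17 + 16 + 14 = 51 bars.

51 bars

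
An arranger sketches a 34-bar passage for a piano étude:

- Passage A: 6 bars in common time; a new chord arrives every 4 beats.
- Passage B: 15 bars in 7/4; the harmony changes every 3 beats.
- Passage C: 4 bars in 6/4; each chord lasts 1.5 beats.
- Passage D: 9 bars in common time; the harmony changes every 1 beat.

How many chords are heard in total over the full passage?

93 chords

A has 24 beats and chords last 4 each, so 6 chords.
B has 105 beats and chords last 3 each, so 35 chords.
C has 24 beats and chords last 1.5 each, so 16 chords.
D has 36 beats and chords last 1 each, so 36 chords.
Total: 6 + 35 + 16 + 36 = 93.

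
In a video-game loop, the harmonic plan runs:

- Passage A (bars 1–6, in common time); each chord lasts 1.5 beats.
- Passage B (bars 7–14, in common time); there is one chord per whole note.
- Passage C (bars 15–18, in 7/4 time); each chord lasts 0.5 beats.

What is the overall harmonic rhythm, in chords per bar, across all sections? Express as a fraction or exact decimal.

A: 6 × 4 = 24 beats ÷ 1.5 = 16 chords.
B: 8 × 4 = 32 beats ÷ 4 = 8 chords.
C: 4 × 7 = 28 beats ÷ 0.5 = 56 chords.
Overall: 80 chords over 18 bars → 80/18 = 40/9 chords per bar.

40/9 chords per bar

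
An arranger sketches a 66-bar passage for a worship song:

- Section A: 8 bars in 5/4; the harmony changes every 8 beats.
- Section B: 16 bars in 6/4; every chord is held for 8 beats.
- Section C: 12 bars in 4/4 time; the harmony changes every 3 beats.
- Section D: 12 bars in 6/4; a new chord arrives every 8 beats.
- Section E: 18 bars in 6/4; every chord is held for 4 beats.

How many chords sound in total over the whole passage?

69 chords

A: 8·5 = 40 beats, 40/8 = 5 chords.
B: 16·6 = 96 beats, 96/8 = 12 chords.
C: 12·4 = 48 beats, 48/3 = 16 chords.
D: 12·6 = 72 beats, 72/8 = 9 chords.
E: 18·6 = 108 beats, 108/4 = 27 chords.
Total: 5 + 12 + 16 + 9 + 27 = 69.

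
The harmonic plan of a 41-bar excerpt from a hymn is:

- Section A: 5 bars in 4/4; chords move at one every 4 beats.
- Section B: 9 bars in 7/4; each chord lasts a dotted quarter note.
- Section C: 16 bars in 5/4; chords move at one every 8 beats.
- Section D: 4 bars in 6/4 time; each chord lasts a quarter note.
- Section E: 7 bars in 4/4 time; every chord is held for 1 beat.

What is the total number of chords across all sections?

A: 5·4 = 20 beats, 20/4 = 5 chords.
B: 9·7 = 63 beats, 63/1.5 = 42 chords.
C: 16·5 = 80 beats, 80/8 = 10 chords.
D: 4·6 = 24 beats, 24/1 = 24 chords.
E: 7·4 = 28 beats, 28/1 = 28 chords.
Total: 5 + 42 + 10 + 24 + 28 = 109.

109 chords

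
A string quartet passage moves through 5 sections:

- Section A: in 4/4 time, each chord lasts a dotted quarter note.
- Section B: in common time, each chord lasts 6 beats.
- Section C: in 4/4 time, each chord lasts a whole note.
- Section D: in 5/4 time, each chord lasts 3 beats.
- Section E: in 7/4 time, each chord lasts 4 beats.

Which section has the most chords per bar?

Section A

A: 4/1.5 = 8/3 chords/bar.
B: 4/6 = 2/3 chords/bar.
C: 4/4 = 1 chord/bar.
D: 5/3 = 5/3 chords/bar.
E: 7/4 = 1.75 chords/bar.
Fastest is A at 8/3 chords/bar.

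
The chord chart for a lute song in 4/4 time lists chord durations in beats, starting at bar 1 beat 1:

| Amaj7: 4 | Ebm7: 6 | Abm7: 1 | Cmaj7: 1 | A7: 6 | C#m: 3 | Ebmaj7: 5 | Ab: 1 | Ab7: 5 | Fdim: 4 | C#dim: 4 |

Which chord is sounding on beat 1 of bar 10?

Beat 1 of bar 10 is beat (10−1)×4 + 1 = 37 overall.
Running totals: Amaj7 ends at 4, Ebm7 ends at 10, Abm7 ends at 11, Cmaj7 ends at 12, A7 ends at 18, C#m ends at 21, Ebmaj7 ends at 26, Ab ends at 27, Ab7 ends at 32, Fdim ends at 36, C#dim ends at 40.
Beat 37 falls within C#dim.

C#dim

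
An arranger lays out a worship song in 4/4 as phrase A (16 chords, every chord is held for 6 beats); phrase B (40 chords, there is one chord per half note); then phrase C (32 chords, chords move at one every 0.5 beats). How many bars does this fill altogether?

A: 16 × 6 = 96 beats = 24 bars.
B: 40 × 2 = 80 beats = 20 bars.
C: 32 × 0.5 = 16 beats = 4 bars.
Total: 24 + 20 + 4 = 48 bars.

48 bars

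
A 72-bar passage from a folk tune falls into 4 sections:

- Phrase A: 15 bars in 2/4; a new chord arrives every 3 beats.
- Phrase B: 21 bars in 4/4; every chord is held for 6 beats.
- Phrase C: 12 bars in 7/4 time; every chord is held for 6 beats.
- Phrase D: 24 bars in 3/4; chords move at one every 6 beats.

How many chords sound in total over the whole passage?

A: 15 bars × 2 beats = 30 beats; 3 beats/chord → 10 chords.
B: 21 bars × 4 beats = 84 beats; 6 beats/chord → 14 chords.
C: 12 bars × 7 beats = 84 beats; 6 beats/chord → 14 chords.
D: 24 bars × 3 beats = 72 beats; 6 beats/chord → 12 chords.
Total: 10 + 14 + 14 + 12 = 50.

50 chords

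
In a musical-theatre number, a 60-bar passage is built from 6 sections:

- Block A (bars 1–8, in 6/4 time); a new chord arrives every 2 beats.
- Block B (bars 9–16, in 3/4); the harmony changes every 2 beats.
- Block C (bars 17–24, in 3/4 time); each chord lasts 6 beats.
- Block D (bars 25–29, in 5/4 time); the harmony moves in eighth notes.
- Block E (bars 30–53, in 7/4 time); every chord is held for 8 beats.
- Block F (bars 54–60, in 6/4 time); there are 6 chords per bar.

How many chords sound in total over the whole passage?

153 chords

A: 8·6 = 48 beats, 48/2 = 24 chords.
B: 8·3 = 24 beats, 24/2 = 12 chords.
C: 8·3 = 24 beats, 24/6 = 4 chords.
D: 5·5 = 25 beats, 25/0.5 = 50 chords.
E: 24·7 = 168 beats, 168/8 = 21 chords.
F: 7·6 = 42 beats, 42/1 = 42 chords.
Total: 24 + 12 + 4 + 50 + 21 + 42 = 153.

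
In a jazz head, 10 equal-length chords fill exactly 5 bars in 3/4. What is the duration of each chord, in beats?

1.5 beats

5 bars × 3 beats/bar = 15 beats total.
15 beats ÷ 10 chords = 1.5 beats per chord.
(That is a dotted quarter note.)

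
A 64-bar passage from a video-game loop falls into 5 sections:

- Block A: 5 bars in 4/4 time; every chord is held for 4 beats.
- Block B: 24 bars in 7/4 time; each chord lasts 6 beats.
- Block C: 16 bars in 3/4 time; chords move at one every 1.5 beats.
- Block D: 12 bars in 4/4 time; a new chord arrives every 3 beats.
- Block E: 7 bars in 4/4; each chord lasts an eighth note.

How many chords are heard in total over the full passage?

137 chords

A has 20 beats and chords last 4 each, so 5 chords.
B has 168 beats and chords last 6 each, so 28 chords.
C has 48 beats and chords last 1.5 each, so 32 chords.
D has 48 beats and chords last 3 each, so 16 chords.
E has 28 beats and chords last 0.5 each, so 56 chords.
Total: 5 + 28 + 32 + 16 + 56 = 137.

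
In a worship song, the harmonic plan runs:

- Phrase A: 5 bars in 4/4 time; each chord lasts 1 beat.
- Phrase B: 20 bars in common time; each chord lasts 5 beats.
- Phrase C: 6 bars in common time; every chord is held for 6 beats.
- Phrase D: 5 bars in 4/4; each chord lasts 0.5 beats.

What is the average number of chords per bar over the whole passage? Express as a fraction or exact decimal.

20/9 chords per bar

A: 5 bars of 4 beats is 20 beats; at 1 beat each that's 20 chords.
B: 20 bars of 4 beats is 80 beats; at 5 beats each that's 16 chords.
C: 6 bars of 4 beats is 24 beats; at 6 beats each that's 4 chords.
D: 5 bars of 4 beats is 20 beats; at 0.5 beats each that's 40 chords.
Overall: 80 chords over 36 bars → 80/36 = 20/9 chords per bar.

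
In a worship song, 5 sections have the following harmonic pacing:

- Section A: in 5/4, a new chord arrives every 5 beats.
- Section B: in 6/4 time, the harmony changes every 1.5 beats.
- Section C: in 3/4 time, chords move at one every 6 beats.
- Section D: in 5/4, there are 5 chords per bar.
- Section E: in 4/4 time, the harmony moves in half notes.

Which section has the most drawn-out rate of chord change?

Section C

A: 5 beats/bar ÷ 5 beats/chord = 1 chord/bar.
B: 6 beats/bar ÷ 1.5 beats/chord = 4 chords/bar.
C: 3 beats/bar ÷ 6 beats/chord = 0.5 chords/bar.
D: 5 beats/bar ÷ 1 beat/chord = 5 chords/bar.
E: 4 beats/bar ÷ 2 beats/chord = 2 chords/bar.
Slowest is C at 0.5 chords/bar.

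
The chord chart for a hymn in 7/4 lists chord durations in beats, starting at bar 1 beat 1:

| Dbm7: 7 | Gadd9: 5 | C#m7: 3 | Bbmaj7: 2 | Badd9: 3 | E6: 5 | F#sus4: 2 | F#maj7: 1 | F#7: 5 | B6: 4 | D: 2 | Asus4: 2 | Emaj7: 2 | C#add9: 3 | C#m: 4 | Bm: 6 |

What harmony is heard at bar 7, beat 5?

C#m

Beat 5 of bar 7 is beat (7−1)×7 + 5 = 47 overall.
Running totals: Dbm7 ends at 7, Gadd9 ends at 12, C#m7 ends at 15, Bbmaj7 ends at 17, Badd9 ends at 20, E6 ends at 25, F#sus4 ends at 27, F#maj7 ends at 28, F#7 ends at 33, B6 ends at 37, D ends at 39, Asus4 ends at 41, Emaj7 ends at 43, C#add9 ends at 46, C#m ends at 50.
Beat 47 falls within C#m.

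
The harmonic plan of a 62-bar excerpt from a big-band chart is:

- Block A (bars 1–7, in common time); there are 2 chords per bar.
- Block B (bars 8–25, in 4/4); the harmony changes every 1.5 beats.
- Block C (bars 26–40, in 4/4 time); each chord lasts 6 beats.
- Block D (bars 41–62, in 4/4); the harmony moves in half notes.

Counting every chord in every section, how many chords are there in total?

A has 28 beats and chords last 2 each, so 14 chords.
B has 72 beats and chords last 1.5 each, so 48 chords.
C has 60 beats and chords last 6 each, so 10 chords.
D has 88 beats and chords last 2 each, so 44 chords.
Total: 14 + 48 + 10 + 44 = 116.

116 chords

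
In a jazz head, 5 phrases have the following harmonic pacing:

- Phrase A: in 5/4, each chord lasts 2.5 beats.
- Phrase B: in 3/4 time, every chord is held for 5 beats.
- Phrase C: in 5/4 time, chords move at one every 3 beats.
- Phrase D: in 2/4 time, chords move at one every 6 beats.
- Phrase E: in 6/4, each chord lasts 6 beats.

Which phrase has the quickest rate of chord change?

A: 5/2.5 = 2 chords/bar.
B: 3/5 = 0.6 chords/bar.
C: 5/3 = 5/3 chords/bar.
D: 2/6 = 1/3 chords/bar.
E: 6/6 = 1 chord/bar.
Fastest is A at 2 chords/bar.

Phrase A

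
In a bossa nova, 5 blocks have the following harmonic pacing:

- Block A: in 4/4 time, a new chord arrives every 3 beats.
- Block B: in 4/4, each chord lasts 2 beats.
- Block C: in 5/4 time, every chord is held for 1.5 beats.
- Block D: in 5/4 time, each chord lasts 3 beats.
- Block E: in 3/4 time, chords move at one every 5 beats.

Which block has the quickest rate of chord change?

Block C

A: each chord is 3 beats in 4/4, so 4/3 per bar.
B: each chord is 2 beats in 4/4, so 2 per bar.
C: each chord is 1.5 beats in 5/4, so 10/3 per bar.
D: each chord is 3 beats in 5/4, so 5/3 per bar.
E: each chord is 5 beats in 3/4, so 0.6 per bar.
Fastest is C at 10/3 chords/bar.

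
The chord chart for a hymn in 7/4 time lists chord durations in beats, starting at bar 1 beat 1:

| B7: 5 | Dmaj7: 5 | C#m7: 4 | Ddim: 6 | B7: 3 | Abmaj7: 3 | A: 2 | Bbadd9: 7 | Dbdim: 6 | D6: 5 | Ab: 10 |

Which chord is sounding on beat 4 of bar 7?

D6

Beat 4 of bar 7 is beat (7−1)×7 + 4 = 46 overall.
Running totals: B7 ends at 5, Dmaj7 ends at 10, C#m7 ends at 14, Ddim ends at 20, B7 ends at 23, Abmaj7 ends at 26, A ends at 28, Bbadd9 ends at 35, Dbdim ends at 41, D6 ends at 46.
Beat 46 falls within D6.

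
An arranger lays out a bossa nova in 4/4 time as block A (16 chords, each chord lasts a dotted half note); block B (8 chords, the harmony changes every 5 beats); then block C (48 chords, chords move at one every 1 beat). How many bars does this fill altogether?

A: 16 × 3 = 48 beats = 12 bars.
B: 8 × 5 = 40 beats = 10 bars.
C: 48 × 1 = 48 beats = 12 bars.
Total: 12 + 10 + 12 = 34 bars.

34 bars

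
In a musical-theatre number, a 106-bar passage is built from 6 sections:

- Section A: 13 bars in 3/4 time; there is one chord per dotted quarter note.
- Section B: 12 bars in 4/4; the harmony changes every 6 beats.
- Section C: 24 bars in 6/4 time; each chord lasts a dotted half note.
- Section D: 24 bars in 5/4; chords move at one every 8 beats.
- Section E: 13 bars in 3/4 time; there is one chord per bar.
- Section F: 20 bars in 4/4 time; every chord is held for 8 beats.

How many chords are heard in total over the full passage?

120 chords

A: 13 bars × 3 beats = 39 beats; 1.5 beats/chord → 26 chords.
B: 12 bars × 4 beats = 48 beats; 6 beats/chord → 8 chords.
C: 24 bars × 6 beats = 144 beats; 3 beats/chord → 48 chords.
D: 24 bars × 5 beats = 120 beats; 8 beats/chord → 15 chords.
E: 13 bars × 3 beats = 39 beats; 3 beats/chord → 13 chords.
F: 20 bars × 4 beats = 80 beats; 8 beats/chord → 10 chords.
Total: 26 + 8 + 48 + 15 + 13 + 10 = 120.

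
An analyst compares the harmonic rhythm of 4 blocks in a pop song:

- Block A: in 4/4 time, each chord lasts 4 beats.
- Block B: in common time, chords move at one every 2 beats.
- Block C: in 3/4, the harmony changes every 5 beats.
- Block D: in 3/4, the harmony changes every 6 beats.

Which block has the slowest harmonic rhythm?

A: each chord is 4 beats in 4/4, so 1 per bar.
B: each chord is 2 beats in 4/4, so 2 per bar.
C: each chord is 5 beats in 3/4, so 0.6 per bar.
D: each chord is 6 beats in 3/4, so 0.5 per bar.
Slowest is D at 0.5 chords/bar.

Block D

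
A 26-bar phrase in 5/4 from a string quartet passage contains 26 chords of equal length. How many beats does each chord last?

5 beats

26 bars × 5 beats/bar = 130 beats total.
130 beats ÷ 26 chords = 5 beats per chord.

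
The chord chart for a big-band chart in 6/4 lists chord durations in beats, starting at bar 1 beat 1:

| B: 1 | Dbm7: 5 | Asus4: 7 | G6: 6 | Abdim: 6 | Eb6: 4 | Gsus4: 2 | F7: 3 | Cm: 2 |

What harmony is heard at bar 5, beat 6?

Beat 6 of bar 5 is beat (5−1)×6 + 6 = 30 overall.
Running totals: B ends at 1, Dbm7 ends at 6, Asus4 ends at 13, G6 ends at 19, Abdim ends at 25, Eb6 ends at 29, Gsus4 ends at 31.
Beat 30 falls within Gsus4.

Gsus4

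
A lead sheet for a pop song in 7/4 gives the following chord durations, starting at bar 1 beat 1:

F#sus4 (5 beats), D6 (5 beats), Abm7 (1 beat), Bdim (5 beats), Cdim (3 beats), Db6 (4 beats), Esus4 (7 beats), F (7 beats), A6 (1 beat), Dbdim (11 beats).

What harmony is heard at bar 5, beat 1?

Beat 1 of bar 5 is beat (5−1)×7 + 1 = 29 overall.
Running totals: F#sus4 ends at 5, D6 ends at 10, Abm7 ends at 11, Bdim ends at 16, Cdim ends at 19, Db6 ends at 23, Esus4 ends at 30.
Beat 29 falls within Esus4.

Esus4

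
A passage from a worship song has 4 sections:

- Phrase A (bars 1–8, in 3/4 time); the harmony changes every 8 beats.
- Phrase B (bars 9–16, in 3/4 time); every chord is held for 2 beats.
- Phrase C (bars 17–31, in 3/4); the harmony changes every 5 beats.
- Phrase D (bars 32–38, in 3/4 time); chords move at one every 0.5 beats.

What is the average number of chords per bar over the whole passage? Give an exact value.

A: 8 bars of 3 beats is 24 beats; at 8 beats each that's 3 chords.
B: 8 bars of 3 beats is 24 beats; at 2 beats each that's 12 chords.
C: 15 bars of 3 beats is 45 beats; at 5 beats each that's 9 chords.
D: 7 bars of 3 beats is 21 beats; at 0.5 beats each that's 42 chords.
Overall: 66 chords over 38 bars → 66/38 = 33/19 chords per bar.

33/19 chords per bar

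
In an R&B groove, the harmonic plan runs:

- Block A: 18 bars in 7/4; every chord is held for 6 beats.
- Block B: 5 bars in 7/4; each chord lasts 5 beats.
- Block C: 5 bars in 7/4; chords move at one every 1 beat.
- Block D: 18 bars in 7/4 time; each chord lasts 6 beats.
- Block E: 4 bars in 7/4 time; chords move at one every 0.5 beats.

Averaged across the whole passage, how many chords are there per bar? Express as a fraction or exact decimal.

A: 18 bars of 7 beats is 126 beats; at 6 beats each that's 21 chords.
B: 5 bars of 7 beats is 35 beats; at 5 beats each that's 7 chords.
C: 5 bars of 7 beats is 35 beats; at 1 beat each that's 35 chords.
D: 18 bars of 7 beats is 126 beats; at 6 beats each that's 21 chords.
E: 4 bars of 7 beats is 28 beats; at 0.5 beats each that's 56 chords.
Overall: 140 chords over 50 bars → 140/50 = 2.8 chords per bar.

2.8 chords per bar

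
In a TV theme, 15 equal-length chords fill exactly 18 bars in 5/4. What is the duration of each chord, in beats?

6 beats

18 bars × 5 beats/bar = 90 beats total.
90 beats ÷ 15 chords = 6 beats per chord.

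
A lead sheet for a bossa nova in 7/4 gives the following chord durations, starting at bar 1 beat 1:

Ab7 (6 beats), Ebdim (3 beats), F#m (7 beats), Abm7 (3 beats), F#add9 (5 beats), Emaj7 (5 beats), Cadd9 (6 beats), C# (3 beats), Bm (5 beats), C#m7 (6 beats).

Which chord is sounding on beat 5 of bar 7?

Beat 5 of bar 7 is beat (7−1)×7 + 5 = 47 overall.
Running totals: Ab7 ends at 6, Ebdim ends at 9, F#m ends at 16, Abm7 ends at 19, F#add9 ends at 24, Emaj7 ends at 29, Cadd9 ends at 35, C# ends at 38, Bm ends at 43, C#m7 ends at 49.
Beat 47 falls within C#m7.

C#m7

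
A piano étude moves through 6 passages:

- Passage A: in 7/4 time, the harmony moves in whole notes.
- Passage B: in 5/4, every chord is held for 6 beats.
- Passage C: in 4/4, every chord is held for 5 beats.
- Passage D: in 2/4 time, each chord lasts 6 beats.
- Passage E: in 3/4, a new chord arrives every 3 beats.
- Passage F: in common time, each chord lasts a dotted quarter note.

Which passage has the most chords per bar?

Passage F

A: each chord is 4 beats in 7/4, so 1.75 per bar.
B: each chord is 6 beats in 5/4, so 5/6 per bar.
C: each chord is 5 beats in 4/4, so 0.8 per bar.
D: each chord is 6 beats in 2/4, so 1/3 per bar.
E: each chord is 3 beats in 3/4, so 1 per bar.
F: each chord is 1.5 beats in 4/4, so 8/3 per bar.
Fastest is F at 8/3 chords/bar.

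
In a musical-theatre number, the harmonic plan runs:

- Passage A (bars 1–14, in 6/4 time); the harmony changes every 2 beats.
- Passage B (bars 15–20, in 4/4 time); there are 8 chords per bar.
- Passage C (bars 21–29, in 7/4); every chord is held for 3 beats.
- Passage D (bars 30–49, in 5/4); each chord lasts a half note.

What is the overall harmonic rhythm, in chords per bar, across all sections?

A: 14 × 6 = 84 beats ÷ 2 = 42 chords.
B: 6 × 4 = 24 beats ÷ 0.5 = 48 chords.
C: 9 × 7 = 63 beats ÷ 3 = 21 chords.
D: 20 × 5 = 100 beats ÷ 2 = 50 chords.
Overall: 161 chords over 49 bars → 161/49 = 23/7 chords per bar.

23/7 chords per bar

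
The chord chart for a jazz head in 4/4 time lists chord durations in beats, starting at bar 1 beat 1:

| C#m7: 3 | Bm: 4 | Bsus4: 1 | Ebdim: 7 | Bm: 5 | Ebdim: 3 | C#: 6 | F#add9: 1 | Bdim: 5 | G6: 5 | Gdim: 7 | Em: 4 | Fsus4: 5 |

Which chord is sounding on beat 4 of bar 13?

Beat 4 of bar 13 is beat (13−1)×4 + 4 = 52 overall.
Running totals: C#m7 ends at 3, Bm ends at 7, Bsus4 ends at 8, Ebdim ends at 15, Bm ends at 20, Ebdim ends at 23, C# ends at 29, F#add9 ends at 30, Bdim ends at 35, G6 ends at 40, Gdim ends at 47, Em ends at 51, Fsus4 ends at 56.
Beat 52 falls within Fsus4.

Fsus4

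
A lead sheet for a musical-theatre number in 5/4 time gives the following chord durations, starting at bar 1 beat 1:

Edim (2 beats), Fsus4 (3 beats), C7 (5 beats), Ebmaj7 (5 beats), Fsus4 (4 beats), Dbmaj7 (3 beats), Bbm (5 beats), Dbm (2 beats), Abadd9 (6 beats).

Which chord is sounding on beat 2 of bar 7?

Abadd9

Beat 2 of bar 7 is beat (7−1)×5 + 2 = 32 overall.
Running totals: Edim ends at 2, Fsus4 ends at 5, C7 ends at 10, Ebmaj7 ends at 15, Fsus4 ends at 19, Dbmaj7 ends at 22, Bbm ends at 27, Dbm ends at 29, Abadd9 ends at 35.
Beat 32 falls within Abadd9.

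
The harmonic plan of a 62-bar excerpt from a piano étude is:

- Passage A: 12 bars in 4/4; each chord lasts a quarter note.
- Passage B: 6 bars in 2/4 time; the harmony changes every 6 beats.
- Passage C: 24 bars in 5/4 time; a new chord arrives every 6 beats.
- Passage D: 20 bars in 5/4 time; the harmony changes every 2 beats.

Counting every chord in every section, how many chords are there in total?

A has 48 beats and chords last 1 each, so 48 chords.
B has 12 beats and chords last 6 each, so 2 chords.
C has 120 beats and chords last 6 each, so 20 chords.
D has 100 beats and chords last 2 each, so 50 chords.
Total: 48 + 2 + 20 + 50 = 120.

120 chords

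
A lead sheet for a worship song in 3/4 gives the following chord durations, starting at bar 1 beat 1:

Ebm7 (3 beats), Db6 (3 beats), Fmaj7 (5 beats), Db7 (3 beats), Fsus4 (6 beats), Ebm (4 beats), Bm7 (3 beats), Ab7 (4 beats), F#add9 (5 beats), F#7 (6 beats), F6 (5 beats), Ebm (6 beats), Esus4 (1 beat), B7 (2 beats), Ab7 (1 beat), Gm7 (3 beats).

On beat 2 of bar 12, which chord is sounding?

Beat 2 of bar 12 is beat (12−1)×3 + 2 = 35 overall.
Running totals: Ebm7 ends at 3, Db6 ends at 6, Fmaj7 ends at 11, Db7 ends at 14, Fsus4 ends at 20, Ebm ends at 24, Bm7 ends at 27, Ab7 ends at 31, F#add9 ends at 36.
Beat 35 falls within F#add9.

F#add9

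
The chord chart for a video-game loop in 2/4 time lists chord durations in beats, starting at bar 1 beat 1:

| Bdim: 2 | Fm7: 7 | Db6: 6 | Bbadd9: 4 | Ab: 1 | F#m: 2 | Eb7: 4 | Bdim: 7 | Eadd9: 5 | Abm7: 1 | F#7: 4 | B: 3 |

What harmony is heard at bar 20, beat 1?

Beat 1 of bar 20 is beat (20−1)×2 + 1 = 39 overall.
Running totals: Bdim ends at 2, Fm7 ends at 9, Db6 ends at 15, Bbadd9 ends at 19, Ab ends at 20, F#m ends at 22, Eb7 ends at 26, Bdim ends at 33, Eadd9 ends at 38, Abm7 ends at 39.
Beat 39 falls within Abm7.

Abm7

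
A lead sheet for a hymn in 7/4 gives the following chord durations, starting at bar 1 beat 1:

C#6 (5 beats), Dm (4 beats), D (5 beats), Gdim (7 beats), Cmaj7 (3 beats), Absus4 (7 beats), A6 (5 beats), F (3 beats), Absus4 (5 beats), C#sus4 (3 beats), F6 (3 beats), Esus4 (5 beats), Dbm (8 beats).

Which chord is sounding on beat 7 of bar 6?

Beat 7 of bar 6 is beat (6−1)×7 + 7 = 42 overall.
Running totals: C#6 ends at 5, Dm ends at 9, D ends at 14, Gdim ends at 21, Cmaj7 ends at 24, Absus4 ends at 31, A6 ends at 36, F ends at 39, Absus4 ends at 44.
Beat 42 falls within Absus4.

Absus4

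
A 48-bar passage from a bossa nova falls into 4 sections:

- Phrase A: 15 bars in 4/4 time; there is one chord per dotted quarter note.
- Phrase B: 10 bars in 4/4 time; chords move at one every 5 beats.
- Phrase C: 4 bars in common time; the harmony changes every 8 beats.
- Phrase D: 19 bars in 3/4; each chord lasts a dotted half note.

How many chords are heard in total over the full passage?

69 chords

A has 60 beats and chords last 1.5 each, so 40 chords.
B has 40 beats and chords last 5 each, so 8 chords.
C has 16 beats and chords last 8 each, so 2 chords.
D has 57 beats and chords last 3 each, so 19 chords.
Total: 40 + 8 + 2 + 19 = 69.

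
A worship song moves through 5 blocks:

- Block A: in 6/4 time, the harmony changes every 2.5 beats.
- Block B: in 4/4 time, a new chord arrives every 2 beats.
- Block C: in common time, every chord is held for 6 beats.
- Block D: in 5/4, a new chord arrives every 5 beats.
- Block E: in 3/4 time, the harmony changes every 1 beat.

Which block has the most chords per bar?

A: 6/2.5 = 2.4 chords/bar.
B: 4/2 = 2 chords/bar.
C: 4/6 = 2/3 chords/bar.
D: 5/5 = 1 chord/bar.
E: 3/1 = 3 chords/bar.
Fastest is E at 3 chords/bar.

Block E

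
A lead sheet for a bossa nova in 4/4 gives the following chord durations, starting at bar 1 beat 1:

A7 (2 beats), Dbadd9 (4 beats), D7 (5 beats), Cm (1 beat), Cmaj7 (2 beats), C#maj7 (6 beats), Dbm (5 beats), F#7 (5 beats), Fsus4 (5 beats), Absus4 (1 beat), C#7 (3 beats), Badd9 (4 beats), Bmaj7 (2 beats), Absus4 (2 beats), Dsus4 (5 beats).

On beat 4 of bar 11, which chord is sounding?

Bmaj7

Beat 4 of bar 11 is beat (11−1)×4 + 4 = 44 overall.
Running totals: A7 ends at 2, Dbadd9 ends at 6, D7 ends at 11, Cm ends at 12, Cmaj7 ends at 14, C#maj7 ends at 20, Dbm ends at 25, F#7 ends at 30, Fsus4 ends at 35, Absus4 ends at 36, C#7 ends at 39, Badd9 ends at 43, Bmaj7 ends at 45.
Beat 44 falls within Bmaj7.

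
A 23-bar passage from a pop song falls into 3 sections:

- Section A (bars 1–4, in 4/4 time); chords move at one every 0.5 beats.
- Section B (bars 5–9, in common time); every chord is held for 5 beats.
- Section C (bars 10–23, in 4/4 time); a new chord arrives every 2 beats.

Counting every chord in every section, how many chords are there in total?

64 chords

A: 4 bars × 4 beats = 16 beats; 0.5 beats/chord → 32 chords.
B: 5 bars × 4 beats = 20 beats; 5 beats/chord → 4 chords.
C: 14 bars × 4 beats = 56 beats; 2 beats/chord → 28 chords.
Total: 32 + 4 + 28 = 64.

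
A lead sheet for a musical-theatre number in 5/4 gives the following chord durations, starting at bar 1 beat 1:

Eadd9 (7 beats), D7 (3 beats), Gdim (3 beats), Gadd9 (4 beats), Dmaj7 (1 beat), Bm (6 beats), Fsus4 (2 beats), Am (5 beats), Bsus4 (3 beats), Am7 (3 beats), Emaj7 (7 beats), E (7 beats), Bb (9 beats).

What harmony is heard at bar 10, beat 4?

Beat 4 of bar 10 is beat (10−1)×5 + 4 = 49 overall.
Running totals: Eadd9 ends at 7, D7 ends at 10, Gdim ends at 13, Gadd9 ends at 17, Dmaj7 ends at 18, Bm ends at 24, Fsus4 ends at 26, Am ends at 31, Bsus4 ends at 34, Am7 ends at 37, Emaj7 ends at 44, E ends at 51.
Beat 49 falls within E.

E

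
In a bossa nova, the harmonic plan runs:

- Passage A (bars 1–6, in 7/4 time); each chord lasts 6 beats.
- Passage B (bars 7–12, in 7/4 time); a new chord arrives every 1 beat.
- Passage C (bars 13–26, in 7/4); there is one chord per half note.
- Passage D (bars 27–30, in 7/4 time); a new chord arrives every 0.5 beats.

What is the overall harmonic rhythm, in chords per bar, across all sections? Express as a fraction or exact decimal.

A: 6 bars of 7 beats is 42 beats; at 6 beats each that's 7 chords.
B: 6 bars of 7 beats is 42 beats; at 1 beat each that's 42 chords.
C: 14 bars of 7 beats is 98 beats; at 2 beats each that's 49 chords.
D: 4 bars of 7 beats is 28 beats; at 0.5 beats each that's 56 chords.
Overall: 154 chords over 30 bars → 154/30 = 77/15 chords per bar.

77/15 chords per bar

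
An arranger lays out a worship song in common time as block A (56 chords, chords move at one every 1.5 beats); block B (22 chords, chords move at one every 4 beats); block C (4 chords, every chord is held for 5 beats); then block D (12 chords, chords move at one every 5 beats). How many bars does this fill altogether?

A: 56 × 1.5 = 84 beats = 21 bars.
B: 22 × 4 = 88 beats = 22 bars.
C: 4 × 5 = 20 beats = 5 bars.
D: 12 × 5 = 60 beats = 15 bars.
Total: 21 + 22 + 5 + 15 = 63 bars.

63 bars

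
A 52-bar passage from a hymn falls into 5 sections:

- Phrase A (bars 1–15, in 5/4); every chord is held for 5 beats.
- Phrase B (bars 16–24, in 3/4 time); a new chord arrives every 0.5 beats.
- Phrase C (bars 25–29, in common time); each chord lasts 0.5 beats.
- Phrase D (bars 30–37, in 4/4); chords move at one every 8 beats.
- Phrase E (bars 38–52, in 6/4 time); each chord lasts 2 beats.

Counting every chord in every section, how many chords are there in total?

158 chords

A: 15 bars × 5 beats = 75 beats; 5 beats/chord → 15 chords.
B: 9 bars × 3 beats = 27 beats; 0.5 beats/chord → 54 chords.
C: 5 bars × 4 beats = 20 beats; 0.5 beats/chord → 40 chords.
D: 8 bars × 4 beats = 32 beats; 8 beats/chord → 4 chords.
E: 15 bars × 6 beats = 90 beats; 2 beats/chord → 45 chords.
Total: 15 + 54 + 40 + 4 + 45 = 158.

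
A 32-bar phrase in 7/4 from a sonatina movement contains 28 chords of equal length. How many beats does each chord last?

8 beats

32 bars × 7 beats/bar = 224 beats total.
224 beats ÷ 28 chords = 8 beats per chord.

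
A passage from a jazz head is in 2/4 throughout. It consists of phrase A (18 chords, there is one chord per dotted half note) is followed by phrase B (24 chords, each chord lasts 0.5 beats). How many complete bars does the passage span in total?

33 bars

A: 18 × 3 = 54 beats = 27 bars.
B: 24 × 0.5 = 12 beats = 6 bars.
Total: 27 + 6 = 33 bars.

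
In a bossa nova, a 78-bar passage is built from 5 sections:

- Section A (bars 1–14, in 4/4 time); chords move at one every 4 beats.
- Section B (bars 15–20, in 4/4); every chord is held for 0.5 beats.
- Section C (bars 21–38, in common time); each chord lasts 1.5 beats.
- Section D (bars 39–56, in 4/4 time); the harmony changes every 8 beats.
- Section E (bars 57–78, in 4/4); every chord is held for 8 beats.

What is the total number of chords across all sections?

A: 14·4 = 56 beats, 56/4 = 14 chords.
B: 6·4 = 24 beats, 24/0.5 = 48 chords.
C: 18·4 = 72 beats, 72/1.5 = 48 chords.
D: 18·4 = 72 beats, 72/8 = 9 chords.
E: 22·4 = 88 beats, 88/8 = 11 chords.
Total: 14 + 48 + 48 + 9 + 11 = 130.

130 chords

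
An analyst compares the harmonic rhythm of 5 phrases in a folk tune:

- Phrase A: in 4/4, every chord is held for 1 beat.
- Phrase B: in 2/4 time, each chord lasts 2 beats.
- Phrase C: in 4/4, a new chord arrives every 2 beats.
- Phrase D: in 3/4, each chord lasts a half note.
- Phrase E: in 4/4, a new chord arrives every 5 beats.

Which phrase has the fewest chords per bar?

Phrase E

A: each chord is 1 beat in 4/4, so 4 per bar.
B: each chord is 2 beats in 2/4, so 1 per bar.
C: each chord is 2 beats in 4/4, so 2 per bar.
D: each chord is 2 beats in 3/4, so 1.5 per bar.
E: each chord is 5 beats in 4/4, so 0.8 per bar.
Slowest is E at 0.8 chords/bar.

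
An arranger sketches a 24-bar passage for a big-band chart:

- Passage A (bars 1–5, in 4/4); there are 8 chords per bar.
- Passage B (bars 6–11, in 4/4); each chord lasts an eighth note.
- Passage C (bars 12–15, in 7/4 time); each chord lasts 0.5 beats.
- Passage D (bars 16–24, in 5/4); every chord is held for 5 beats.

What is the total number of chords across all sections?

153 chords

A has 20 beats and chords last 0.5 each, so 40 chords.
B has 24 beats and chords last 0.5 each, so 48 chords.
C has 28 beats and chords last 0.5 each, so 56 chords.
D has 45 beats and chords last 5 each, so 9 chords.
Total: 40 + 48 + 56 + 9 = 153.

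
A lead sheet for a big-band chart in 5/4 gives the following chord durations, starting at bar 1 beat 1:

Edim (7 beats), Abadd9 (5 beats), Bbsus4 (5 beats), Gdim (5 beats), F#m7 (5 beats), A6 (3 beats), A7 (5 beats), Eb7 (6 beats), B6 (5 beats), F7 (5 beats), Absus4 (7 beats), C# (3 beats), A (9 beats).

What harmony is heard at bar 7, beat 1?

A7

Beat 1 of bar 7 is beat (7−1)×5 + 1 = 31 overall.
Running totals: Edim ends at 7, Abadd9 ends at 12, Bbsus4 ends at 17, Gdim ends at 22, F#m7 ends at 27, A6 ends at 30, A7 ends at 35.
Beat 31 falls within A7.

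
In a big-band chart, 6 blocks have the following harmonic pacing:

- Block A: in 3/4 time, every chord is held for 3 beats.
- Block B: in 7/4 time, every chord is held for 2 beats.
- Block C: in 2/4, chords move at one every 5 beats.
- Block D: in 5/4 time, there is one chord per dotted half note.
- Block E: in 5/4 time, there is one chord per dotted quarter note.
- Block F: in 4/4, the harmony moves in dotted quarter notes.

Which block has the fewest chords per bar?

A: 3/3 = 1 chord/bar.
B: 7/2 = 3.5 chords/bar.
C: 2/5 = 0.4 chords/bar.
D: 5/3 = 5/3 chords/bar.
E: 5/1.5 = 10/3 chords/bar.
F: 4/1.5 = 8/3 chords/bar.
Slowest is C at 0.4 chords/bar.

Block C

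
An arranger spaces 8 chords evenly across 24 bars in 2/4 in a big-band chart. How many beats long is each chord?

24 bars × 2 beats/bar = 48 beats total.
48 beats ÷ 8 chords = 6 beats per chord.

6 beats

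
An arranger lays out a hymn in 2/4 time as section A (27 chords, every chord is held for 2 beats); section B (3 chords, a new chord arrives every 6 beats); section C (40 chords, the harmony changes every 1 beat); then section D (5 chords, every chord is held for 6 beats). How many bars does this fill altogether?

71 bars

A: 27 × 2 = 54 beats = 27 bars.
B: 3 × 6 = 18 beats = 9 bars.
C: 40 × 1 = 40 beats = 20 bars.
D: 5 × 6 = 30 beats = 15 bars.
Total: 27 + 9 + 20 + 15 = 71 bars.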